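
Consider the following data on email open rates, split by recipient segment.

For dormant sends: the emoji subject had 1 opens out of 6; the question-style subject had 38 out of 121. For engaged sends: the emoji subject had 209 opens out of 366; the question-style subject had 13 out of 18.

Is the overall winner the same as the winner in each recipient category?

No

Dormant: the emoji subject 1/6 = 16.7%, the question-style subject 38/121 = 31.4% → the question-style subject
Engaged: the emoji subject 209/366 = 57.1%, the question-style subject 13/18 = 72.2% → the question-style subject
Overall: the emoji subject 210/372 = 56.5%, the question-style subject 51/139 = 36.7% → the emoji subject
The question-style subject wins each recipient group but the emoji subject wins overall — the comparison reverses. The question-style subject's sends skew toward dormant, which has a lower base rate.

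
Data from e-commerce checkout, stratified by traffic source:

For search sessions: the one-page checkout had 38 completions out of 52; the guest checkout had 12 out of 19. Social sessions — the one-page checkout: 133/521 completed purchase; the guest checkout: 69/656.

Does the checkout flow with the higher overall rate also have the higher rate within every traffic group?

Search: the one-page checkout 38/52 = 73.1%, the guest checkout 12/19 = 63.2% → the one-page checkout
Social: the one-page checkout 133/521 = 25.5%, the guest checkout 69/656 = 10.5% → the one-page checkout
Overall: the one-page checkout 171/573 = 29.8%, the guest checkout 81/675 = 12.0% → the one-page checkout
The one-page checkout wins overall and in every traffic group — no reversal.

Yes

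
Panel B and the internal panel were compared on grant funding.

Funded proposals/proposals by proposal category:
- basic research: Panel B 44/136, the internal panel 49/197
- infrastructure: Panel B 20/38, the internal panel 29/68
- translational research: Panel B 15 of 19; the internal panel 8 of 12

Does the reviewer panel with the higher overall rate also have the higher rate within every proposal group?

Yes

Basic research: Panel B 44/136 = 32.4%, the internal panel 49/197 = 24.9% → Panel B
Infrastructure: Panel B 20/38 = 52.6%, the internal panel 29/68 = 42.6% → Panel B
Translational research: Panel B 15/19 = 78.9%, the internal panel 8/12 = 66.7% → Panel B
Overall: Panel B 79/193 = 40.9%, the internal panel 86/277 = 31.0% → Panel B
Panel B wins overall and in every proposal group — no reversal.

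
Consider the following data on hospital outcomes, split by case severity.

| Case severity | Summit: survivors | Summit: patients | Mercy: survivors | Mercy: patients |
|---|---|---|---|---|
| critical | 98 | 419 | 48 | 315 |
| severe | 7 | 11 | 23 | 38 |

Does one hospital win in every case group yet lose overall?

Critical: Summit 98/419 = 23.4%, Mercy 48/315 = 15.2% → Summit
Severe: Summit 7/11 = 63.6%, Mercy 23/38 = 60.5% → Summit
Overall: Summit 105/430 = 24.4%, Mercy 71/353 = 20.1% → Summit
Summit wins overall and in every case group — no reversal.

No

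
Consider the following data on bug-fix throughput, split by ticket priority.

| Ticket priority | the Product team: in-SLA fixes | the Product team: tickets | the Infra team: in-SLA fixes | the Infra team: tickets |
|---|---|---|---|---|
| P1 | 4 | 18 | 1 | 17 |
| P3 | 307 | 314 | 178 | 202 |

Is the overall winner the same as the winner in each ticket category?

Yes

P1: the Product team 4/18 = 22.2%, the Infra team 1/17 = 5.9% → the Product team
P3: the Product team 307/314 = 97.8%, the Infra team 178/202 = 88.1% → the Product team
Overall: the Product team 311/332 = 93.7%, the Infra team 179/219 = 81.7% → the Product team
The Product team wins overall and in every ticket group — no reversal.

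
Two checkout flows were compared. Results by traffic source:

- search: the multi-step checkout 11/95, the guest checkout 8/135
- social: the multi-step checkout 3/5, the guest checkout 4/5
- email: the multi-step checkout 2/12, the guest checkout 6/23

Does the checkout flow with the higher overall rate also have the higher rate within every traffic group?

No

Search: the multi-step checkout 11/95 = 11.6%, the guest checkout 8/135 = 5.9% → the multi-step checkout
Social: the multi-step checkout 3/5 = 60.0%, the guest checkout 4/5 = 80.0% → the guest checkout
Email: the multi-step checkout 2/12 = 16.7%, the guest checkout 6/23 = 26.1% → the guest checkout
Overall: the multi-step checkout 16/112 = 14.3%, the guest checkout 18/163 = 11.0% → the multi-step checkout
Neither sweeps: the multi-step checkout wins 1 of 3 groups, the guest checkout wins 2. The multi-step checkout wins overall but not every group — no Simpson reversal.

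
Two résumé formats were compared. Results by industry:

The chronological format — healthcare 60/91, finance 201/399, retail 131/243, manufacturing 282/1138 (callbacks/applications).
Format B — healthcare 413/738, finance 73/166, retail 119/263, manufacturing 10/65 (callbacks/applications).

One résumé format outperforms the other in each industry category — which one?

the chronological format

Healthcare: the chronological format 60/91 = 65.9%, Format B 413/738 = 56.0% → the chronological format
Finance: the chronological format 201/399 = 50.4%, Format B 73/166 = 44.0% → the chronological format
Retail: the chronological format 131/243 = 53.9%, Format B 119/263 = 45.2% → the chronological format
Manufacturing: the chronological format 282/1138 = 24.8%, Format B 10/65 = 15.4% → the chronological format
The chronological format has the higher rate in all 4 groups.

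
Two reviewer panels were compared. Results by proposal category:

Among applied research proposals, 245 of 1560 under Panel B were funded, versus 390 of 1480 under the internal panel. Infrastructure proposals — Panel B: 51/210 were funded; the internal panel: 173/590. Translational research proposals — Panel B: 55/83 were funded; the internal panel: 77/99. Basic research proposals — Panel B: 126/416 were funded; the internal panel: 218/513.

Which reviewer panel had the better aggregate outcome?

Applied research: Panel B 245/1560 = 15.7%, the internal panel 390/1480 = 26.4% → the internal panel
Infrastructure: Panel B 51/210 = 24.3%, the internal panel 173/590 = 29.3% → the internal panel
Translational research: Panel B 55/83 = 66.3%, the internal panel 77/99 = 77.8% → the internal panel
Basic research: Panel B 126/416 = 30.3%, the internal panel 218/513 = 42.5% → the internal panel
Overall: Panel B 477/2269 = 21.0%, the internal panel 858/2682 = 32.0% → the internal panel

the internal panel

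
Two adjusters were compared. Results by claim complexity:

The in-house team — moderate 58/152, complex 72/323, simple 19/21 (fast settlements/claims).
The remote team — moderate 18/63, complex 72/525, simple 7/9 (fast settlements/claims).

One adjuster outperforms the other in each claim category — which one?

the in-house team

Moderate: the in-house team 58/152 = 38.2%, the remote team 18/63 = 28.6% → the in-house team
Complex: the in-house team 72/323 = 22.3%, the remote team 72/525 = 13.7% → the in-house team
Simple: the in-house team 19/21 = 90.5%, the remote team 7/9 = 77.8% → the in-house team
The in-house team has the higher rate in all 3 groups.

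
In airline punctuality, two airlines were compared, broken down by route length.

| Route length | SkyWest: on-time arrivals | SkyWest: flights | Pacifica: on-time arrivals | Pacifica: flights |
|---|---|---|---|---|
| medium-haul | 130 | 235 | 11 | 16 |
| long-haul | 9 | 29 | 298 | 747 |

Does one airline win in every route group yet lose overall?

Medium-haul: SkyWest 130/235 = 55.3%, Pacifica 11/16 = 68.8% → Pacifica
Long-haul: SkyWest 9/29 = 31.0%, Pacifica 298/747 = 39.9% → Pacifica
Overall: SkyWest 139/264 = 52.7%, Pacifica 309/763 = 40.5% → SkyWest
Pacifica wins each route group but SkyWest wins overall — the comparison reverses. Pacifica's flights skew toward long-haul, which has a lower base rate.

Yes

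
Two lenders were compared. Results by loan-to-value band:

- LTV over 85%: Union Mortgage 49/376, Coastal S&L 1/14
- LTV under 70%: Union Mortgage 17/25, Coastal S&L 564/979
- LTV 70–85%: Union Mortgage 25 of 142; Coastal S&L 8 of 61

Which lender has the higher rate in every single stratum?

Union Mortgage

LTV over 85%: Union Mortgage 49/376 = 13.0%, Coastal S&L 1/14 = 7.1% → Union Mortgage
LTV under 70%: Union Mortgage 17/25 = 68.0%, Coastal S&L 564/979 = 57.6% → Union Mortgage
LTV 70–85%: Union Mortgage 25/142 = 17.6%, Coastal S&L 8/61 = 13.1% → Union Mortgage
Union Mortgage has the higher rate in all 3 groups.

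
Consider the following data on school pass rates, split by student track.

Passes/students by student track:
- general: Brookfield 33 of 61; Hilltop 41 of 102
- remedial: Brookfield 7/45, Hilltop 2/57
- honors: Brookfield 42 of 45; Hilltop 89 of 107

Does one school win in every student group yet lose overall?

No

General: Brookfield 33/61 = 54.1%, Hilltop 41/102 = 40.2% → Brookfield
Remedial: Brookfield 7/45 = 15.6%, Hilltop 2/57 = 3.5% → Brookfield
Honors: Brookfield 42/45 = 93.3%, Hilltop 89/107 = 83.2% → Brookfield
Overall: Brookfield 82/151 = 54.3%, Hilltop 132/266 = 49.6% → Brookfield
Brookfield wins overall and in every student group — no reversal.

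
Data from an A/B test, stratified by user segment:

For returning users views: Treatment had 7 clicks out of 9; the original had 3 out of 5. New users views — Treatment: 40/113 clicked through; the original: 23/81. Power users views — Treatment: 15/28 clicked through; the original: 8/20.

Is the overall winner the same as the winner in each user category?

Returning users: Treatment 7/9 = 77.8%, the original 3/5 = 60.0% → Treatment
New users: Treatment 40/113 = 35.4%, the original 23/81 = 28.4% → Treatment
Power users: Treatment 15/28 = 53.6%, the original 8/20 = 40.0% → Treatment
Overall: Treatment 62/150 = 41.3%, the original 34/106 = 32.1% → Treatment
Treatment wins overall and in every user group — no reversal.

Yes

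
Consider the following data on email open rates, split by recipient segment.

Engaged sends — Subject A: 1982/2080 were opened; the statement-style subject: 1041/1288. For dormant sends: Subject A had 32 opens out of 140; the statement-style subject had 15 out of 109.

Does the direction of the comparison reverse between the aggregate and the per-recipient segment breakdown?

Engaged: Subject A 1982/2080 = 95.3%, the statement-style subject 1041/1288 = 80.8% → Subject A
Dormant: Subject A 32/140 = 22.9%, the statement-style subject 15/109 = 13.8% → Subject A
Overall: Subject A 2014/2220 = 90.7%, the statement-style subject 1056/1397 = 75.6% → Subject A
Subject A wins overall and in every recipient group — no reversal.

No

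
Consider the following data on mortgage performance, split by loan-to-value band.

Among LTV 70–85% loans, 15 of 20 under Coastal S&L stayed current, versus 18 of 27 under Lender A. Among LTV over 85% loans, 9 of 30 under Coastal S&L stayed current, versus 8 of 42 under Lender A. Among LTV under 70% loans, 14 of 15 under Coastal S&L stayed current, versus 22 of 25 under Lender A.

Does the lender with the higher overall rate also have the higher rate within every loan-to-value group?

Yes

LTV 70–85%: Coastal S&L 15/20 = 75.0%, Lender A 18/27 = 66.7% → Coastal S&L
LTV over 85%: Coastal S&L 9/30 = 30.0%, Lender A 8/42 = 19.0% → Coastal S&L
LTV under 70%: Coastal S&L 14/15 = 93.3%, Lender A 22/25 = 88.0% → Coastal S&L
Overall: Coastal S&L 38/65 = 58.5%, Lender A 48/94 = 51.1% → Coastal S&L
Coastal S&L wins overall and in every loan-to-value group — no reversal.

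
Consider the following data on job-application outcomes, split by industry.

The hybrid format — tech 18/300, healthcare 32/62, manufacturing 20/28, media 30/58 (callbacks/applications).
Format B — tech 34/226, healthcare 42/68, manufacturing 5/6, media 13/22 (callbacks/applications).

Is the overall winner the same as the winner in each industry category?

Yes

Tech: the hybrid format 18/300 = 6.0%, Format B 34/226 = 15.0% → Format B
Healthcare: the hybrid format 32/62 = 51.6%, Format B 42/68 = 61.8% → Format B
Manufacturing: the hybrid format 20/28 = 71.4%, Format B 5/6 = 83.3% → Format B
Media: the hybrid format 30/58 = 51.7%, Format B 13/22 = 59.1% → Format B
Overall: the hybrid format 100/448 = 22.3%, Format B 94/322 = 29.2% → Format B
Format B wins overall and in every industry group — no reversal.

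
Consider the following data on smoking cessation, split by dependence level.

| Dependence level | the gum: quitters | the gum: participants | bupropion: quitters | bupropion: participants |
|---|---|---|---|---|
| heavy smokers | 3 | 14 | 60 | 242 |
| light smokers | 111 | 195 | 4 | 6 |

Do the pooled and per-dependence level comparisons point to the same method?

Heavy smokers: the gum 3/14 = 21.4%, bupropion 60/242 = 24.8% → bupropion
Light smokers: the gum 111/195 = 56.9%, bupropion 4/6 = 66.7% → bupropion
Overall: the gum 114/209 = 54.5%, bupropion 64/248 = 25.8% → the gum
Bupropion wins each dependence group but the gum wins overall — the comparison reverses. Bupropion's participants skew toward heavy smokers, which has a lower base rate.

No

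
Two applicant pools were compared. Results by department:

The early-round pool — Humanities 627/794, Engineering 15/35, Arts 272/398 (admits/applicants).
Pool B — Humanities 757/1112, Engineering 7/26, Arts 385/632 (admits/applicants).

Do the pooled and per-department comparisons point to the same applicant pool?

Yes

Humanities: the early-round pool 627/794 = 79.0%, Pool B 757/1112 = 68.1% → the early-round pool
Engineering: the early-round pool 15/35 = 42.9%, Pool B 7/26 = 26.9% → the early-round pool
Arts: the early-round pool 272/398 = 68.3%, Pool B 385/632 = 60.9% → the early-round pool
Overall: the early-round pool 914/1227 = 74.5%, Pool B 1149/1770 = 64.9% → the early-round pool
The early-round pool wins overall and in every department group — no reversal.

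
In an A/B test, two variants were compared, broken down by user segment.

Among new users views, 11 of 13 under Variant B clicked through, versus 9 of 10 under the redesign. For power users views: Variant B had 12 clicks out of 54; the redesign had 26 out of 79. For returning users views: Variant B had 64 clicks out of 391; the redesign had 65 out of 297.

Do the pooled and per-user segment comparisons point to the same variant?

Yes

New users: Variant B 11/13 = 84.6%, the redesign 9/10 = 90.0% → the redesign
Power users: Variant B 12/54 = 22.2%, the redesign 26/79 = 32.9% → the redesign
Returning users: Variant B 64/391 = 16.4%, the redesign 65/297 = 21.9% → the redesign
Overall: Variant B 87/458 = 19.0%, the redesign 100/386 = 25.9% → the redesign
The redesign wins overall and in every user group — no reversal.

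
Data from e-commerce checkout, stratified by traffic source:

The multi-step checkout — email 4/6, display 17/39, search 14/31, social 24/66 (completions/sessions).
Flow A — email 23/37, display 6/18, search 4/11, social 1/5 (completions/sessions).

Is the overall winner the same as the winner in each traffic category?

Email: the multi-step checkout 4/6 = 66.7%, Flow A 23/37 = 62.2% → the multi-step checkout
Display: the multi-step checkout 17/39 = 43.6%, Flow A 6/18 = 33.3% → the multi-step checkout
Search: the multi-step checkout 14/31 = 45.2%, Flow A 4/11 = 36.4% → the multi-step checkout
Social: the multi-step checkout 24/66 = 36.4%, Flow A 1/5 = 20.0% → the multi-step checkout
Overall: the multi-step checkout 59/142 = 41.5%, Flow A 34/71 = 47.9% → Flow A
The multi-step checkout wins each traffic group but Flow A wins overall — the comparison reverses. The multi-step checkout's sessions skew toward social, which has a lower base rate.

No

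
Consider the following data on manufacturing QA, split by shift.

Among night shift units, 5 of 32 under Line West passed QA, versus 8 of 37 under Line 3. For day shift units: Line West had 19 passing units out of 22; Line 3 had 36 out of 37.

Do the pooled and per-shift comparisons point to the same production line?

Night shift: Line West 5/32 = 15.6%, Line 3 8/37 = 21.6% → Line 3
Day shift: Line West 19/22 = 86.4%, Line 3 36/37 = 97.3% → Line 3
Overall: Line West 24/54 = 44.4%, Line 3 44/74 = 59.5% → Line 3
Line 3 wins overall and in every shift group — no reversal.

Yes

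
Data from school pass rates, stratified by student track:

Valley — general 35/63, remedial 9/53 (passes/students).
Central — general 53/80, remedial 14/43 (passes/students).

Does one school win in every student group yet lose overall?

No

General: Valley 35/63 = 55.6%, Central 53/80 = 66.2% → Central
Remedial: Valley 9/53 = 17.0%, Central 14/43 = 32.6% → Central
Overall: Valley 44/116 = 37.9%, Central 67/123 = 54.5% → Central
Central wins overall and in every student group — no reversal.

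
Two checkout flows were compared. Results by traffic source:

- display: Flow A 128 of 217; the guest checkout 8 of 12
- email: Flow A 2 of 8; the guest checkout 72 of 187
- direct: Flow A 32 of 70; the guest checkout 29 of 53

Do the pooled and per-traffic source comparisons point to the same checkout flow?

No

Display: Flow A 128/217 = 59.0%, the guest checkout 8/12 = 66.7% → the guest checkout
Email: Flow A 2/8 = 25.0%, the guest checkout 72/187 = 38.5% → the guest checkout
Direct: Flow A 32/70 = 45.7%, the guest checkout 29/53 = 54.7% → the guest checkout
Overall: Flow A 162/295 = 54.9%, the guest checkout 109/252 = 43.3% → Flow A
The guest checkout wins each traffic group but Flow A wins overall — the comparison reverses. The guest checkout's sessions skew toward email, which has a lower base rate.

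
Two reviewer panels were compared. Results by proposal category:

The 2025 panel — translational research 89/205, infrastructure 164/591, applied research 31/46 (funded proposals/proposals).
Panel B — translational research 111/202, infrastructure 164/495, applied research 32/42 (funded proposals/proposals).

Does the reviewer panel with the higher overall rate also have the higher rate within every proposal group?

Translational research: the 2025 panel 89/205 = 43.4%, Panel B 111/202 = 55.0% → Panel B
Infrastructure: the 2025 panel 164/591 = 27.7%, Panel B 164/495 = 33.1% → Panel B
Applied research: the 2025 panel 31/46 = 67.4%, Panel B 32/42 = 76.2% → Panel B
Overall: the 2025 panel 284/842 = 33.7%, Panel B 307/739 = 41.5% → Panel B
Panel B wins overall and in every proposal group — no reversal.

Yes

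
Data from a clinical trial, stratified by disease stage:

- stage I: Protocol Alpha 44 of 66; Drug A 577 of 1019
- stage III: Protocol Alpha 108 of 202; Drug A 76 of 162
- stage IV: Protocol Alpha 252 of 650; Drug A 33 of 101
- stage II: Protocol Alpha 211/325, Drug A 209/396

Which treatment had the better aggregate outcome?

Stage I: Protocol Alpha 44/66 = 66.7%, Drug A 577/1019 = 56.6% → Protocol Alpha
Stage III: Protocol Alpha 108/202 = 53.5%, Drug A 76/162 = 46.9% → Protocol Alpha
Stage IV: Protocol Alpha 252/650 = 38.8%, Drug A 33/101 = 32.7% → Protocol Alpha
Stage II: Protocol Alpha 211/325 = 64.9%, Drug A 209/396 = 52.8% → Protocol Alpha
Overall: Protocol Alpha 615/1243 = 49.5%, Drug A 895/1678 = 53.3% → Drug A
(Protocol Alpha wins every disease group but Drug A wins overall — Protocol Alpha's patients skew toward the low-rate stage IV group.)

Drug A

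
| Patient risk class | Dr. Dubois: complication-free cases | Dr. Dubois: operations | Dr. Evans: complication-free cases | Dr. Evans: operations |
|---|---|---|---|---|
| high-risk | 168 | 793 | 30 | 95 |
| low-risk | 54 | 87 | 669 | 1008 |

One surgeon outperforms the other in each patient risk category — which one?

Dr. Evans

High-risk: Dr. Dubois 168/793 = 21.2%, Dr. Evans 30/95 = 31.6% → Dr. Evans
Low-risk: Dr. Dubois 54/87 = 62.1%, Dr. Evans 669/1008 = 66.4% → Dr. Evans
Dr. Evans has the higher rate in both groups.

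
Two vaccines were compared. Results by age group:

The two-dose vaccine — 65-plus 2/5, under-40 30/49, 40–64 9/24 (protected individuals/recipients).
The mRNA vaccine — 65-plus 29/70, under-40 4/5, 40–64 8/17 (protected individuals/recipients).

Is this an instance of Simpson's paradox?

65-plus: the two-dose vaccine 2/5 = 40.0%, the mRNA vaccine 29/70 = 41.4% → the mRNA vaccine
Under-40: the two-dose vaccine 30/49 = 61.2%, the mRNA vaccine 4/5 = 80.0% → the mRNA vaccine
40–64: the two-dose vaccine 9/24 = 37.5%, the mRNA vaccine 8/17 = 47.1% → the mRNA vaccine
Overall: the two-dose vaccine 41/78 = 52.6%, the mRNA vaccine 41/92 = 44.6% → the two-dose vaccine
The mRNA vaccine wins each age group but the two-dose vaccine wins overall — the comparison reverses. The mRNA vaccine's recipients skew toward 65-plus, which has a lower base rate.

Yes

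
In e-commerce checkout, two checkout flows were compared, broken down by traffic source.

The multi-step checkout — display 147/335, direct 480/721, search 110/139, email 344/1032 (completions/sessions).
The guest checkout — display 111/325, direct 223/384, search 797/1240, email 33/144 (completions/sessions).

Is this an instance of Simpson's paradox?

Yes

Display: the multi-step checkout 147/335 = 43.9%, the guest checkout 111/325 = 34.2% → the multi-step checkout
Direct: the multi-step checkout 480/721 = 66.6%, the guest checkout 223/384 = 58.1% → the multi-step checkout
Search: the multi-step checkout 110/139 = 79.1%, the guest checkout 797/1240 = 64.3% → the multi-step checkout
Email: the multi-step checkout 344/1032 = 33.3%, the guest checkout 33/144 = 22.9% → the multi-step checkout
Overall: the multi-step checkout 1081/2227 = 48.5%, the guest checkout 1164/2093 = 55.6% → the guest checkout
The multi-step checkout wins each traffic group but the guest checkout wins overall — the comparison reverses. The multi-step checkout's sessions skew toward email, which has a lower base rate.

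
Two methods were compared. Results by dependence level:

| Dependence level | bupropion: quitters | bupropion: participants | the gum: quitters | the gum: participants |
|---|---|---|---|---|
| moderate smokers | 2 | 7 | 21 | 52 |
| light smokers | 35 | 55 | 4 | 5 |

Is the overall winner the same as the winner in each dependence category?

No

Moderate smokers: bupropion 2/7 = 28.6%, the gum 21/52 = 40.4% → the gum
Light smokers: bupropion 35/55 = 63.6%, the gum 4/5 = 80.0% → the gum
Overall: bupropion 37/62 = 59.7%, the gum 25/57 = 43.9% → bupropion
The gum wins each dependence group but bupropion wins overall — the comparison reverses. The gum's participants skew toward moderate smokers, which has a lower base rate.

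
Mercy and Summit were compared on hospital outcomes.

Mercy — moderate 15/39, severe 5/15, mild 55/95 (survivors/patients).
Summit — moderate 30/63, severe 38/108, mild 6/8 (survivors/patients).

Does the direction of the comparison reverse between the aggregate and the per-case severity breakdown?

Moderate: Mercy 15/39 = 38.5%, Summit 30/63 = 47.6% → Summit
Severe: Mercy 5/15 = 33.3%, Summit 38/108 = 35.2% → Summit
Mild: Mercy 55/95 = 57.9%, Summit 6/8 = 75.0% → Summit
Overall: Mercy 75/149 = 50.3%, Summit 74/179 = 41.3% → Mercy
Summit wins each case group but Mercy wins overall — the comparison reverses. Summit's patients skew toward severe, which has a lower base rate.

Yes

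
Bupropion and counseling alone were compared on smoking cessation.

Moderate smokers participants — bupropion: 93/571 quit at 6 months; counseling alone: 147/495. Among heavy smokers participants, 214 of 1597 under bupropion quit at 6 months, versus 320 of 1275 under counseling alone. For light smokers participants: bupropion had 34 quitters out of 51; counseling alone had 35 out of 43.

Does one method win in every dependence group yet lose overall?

No

Moderate smokers: bupropion 93/571 = 16.3%, counseling alone 147/495 = 29.7% → counseling alone
Heavy smokers: bupropion 214/1597 = 13.4%, counseling alone 320/1275 = 25.1% → counseling alone
Light smokers: bupropion 34/51 = 66.7%, counseling alone 35/43 = 81.4% → counseling alone
Overall: bupropion 341/2219 = 15.4%, counseling alone 502/1813 = 27.7% → counseling alone
Counseling alone wins overall and in every dependence group — no reversal.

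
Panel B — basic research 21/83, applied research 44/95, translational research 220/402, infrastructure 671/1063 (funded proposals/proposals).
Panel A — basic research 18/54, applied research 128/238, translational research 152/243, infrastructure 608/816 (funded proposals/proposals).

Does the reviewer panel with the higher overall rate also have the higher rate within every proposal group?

Basic research: Panel B 21/83 = 25.3%, Panel A 18/54 = 33.3% → Panel A
Applied research: Panel B 44/95 = 46.3%, Panel A 128/238 = 53.8% → Panel A
Translational research: Panel B 220/402 = 54.7%, Panel A 152/243 = 62.6% → Panel A
Infrastructure: Panel B 671/1063 = 63.1%, Panel A 608/816 = 74.5% → Panel A
Overall: Panel B 956/1643 = 58.2%, Panel A 906/1351 = 67.1% → Panel A
Panel A wins overall and in every proposal group — no reversal.

Yes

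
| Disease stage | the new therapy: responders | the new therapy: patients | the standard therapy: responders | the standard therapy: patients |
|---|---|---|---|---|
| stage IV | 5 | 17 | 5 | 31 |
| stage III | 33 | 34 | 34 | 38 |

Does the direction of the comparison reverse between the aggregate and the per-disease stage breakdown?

No

Stage IV: the new therapy 5/17 = 29.4%, the standard therapy 5/31 = 16.1% → the new therapy
Stage III: the new therapy 33/34 = 97.1%, the standard therapy 34/38 = 89.5% → the new therapy
Overall: the new therapy 38/51 = 74.5%, the standard therapy 39/69 = 56.5% → the new therapy
The new therapy wins overall and in every disease group — no reversal.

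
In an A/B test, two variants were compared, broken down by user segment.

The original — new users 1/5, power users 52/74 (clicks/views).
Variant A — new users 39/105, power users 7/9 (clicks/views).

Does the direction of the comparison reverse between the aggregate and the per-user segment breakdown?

New users: the original 1/5 = 20.0%, Variant A 39/105 = 37.1% → Variant A
Power users: the original 52/74 = 70.3%, Variant A 7/9 = 77.8% → Variant A
Overall: the original 53/79 = 67.1%, Variant A 46/114 = 40.4% → the original
Variant A wins each user group but the original wins overall — the comparison reverses. Variant A's views skew toward new users, which has a lower base rate.

Yes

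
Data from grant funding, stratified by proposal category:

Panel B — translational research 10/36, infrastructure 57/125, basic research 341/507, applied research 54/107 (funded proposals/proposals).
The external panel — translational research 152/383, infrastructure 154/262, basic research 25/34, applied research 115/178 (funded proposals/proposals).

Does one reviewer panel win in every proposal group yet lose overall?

Yes

Translational research: Panel B 10/36 = 27.8%, the external panel 152/383 = 39.7% → the external panel
Infrastructure: Panel B 57/125 = 45.6%, the external panel 154/262 = 58.8% → the external panel
Basic research: Panel B 341/507 = 67.3%, the external panel 25/34 = 73.5% → the external panel
Applied research: Panel B 54/107 = 50.5%, the external panel 115/178 = 64.6% → the external panel
Overall: Panel B 462/775 = 59.6%, the external panel 446/857 = 52.0% → Panel B
The external panel wins each proposal group but Panel B wins overall — the comparison reverses. The external panel's proposals skew toward translational research, which has a lower base rate.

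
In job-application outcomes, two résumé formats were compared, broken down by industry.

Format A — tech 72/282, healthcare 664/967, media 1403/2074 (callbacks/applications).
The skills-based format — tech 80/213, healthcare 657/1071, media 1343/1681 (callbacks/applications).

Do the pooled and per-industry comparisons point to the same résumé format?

No

Tech: Format A 72/282 = 25.5%, the skills-based format 80/213 = 37.6% → the skills-based format
Healthcare: Format A 664/967 = 68.7%, the skills-based format 657/1071 = 61.3% → Format A
Media: Format A 1403/2074 = 67.6%, the skills-based format 1343/1681 = 79.9% → the skills-based format
Overall: Format A 2139/3323 = 64.4%, the skills-based format 2080/2965 = 70.2% → the skills-based format
Neither sweeps: Format A wins 1 of 3 groups, the skills-based format wins 2. The skills-based format wins overall but not every group — no Simpson reversal.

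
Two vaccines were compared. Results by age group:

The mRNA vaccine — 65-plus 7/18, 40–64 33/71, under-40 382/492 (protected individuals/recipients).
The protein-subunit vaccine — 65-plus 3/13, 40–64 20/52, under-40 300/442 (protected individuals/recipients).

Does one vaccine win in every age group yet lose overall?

No

65-plus: the mRNA vaccine 7/18 = 38.9%, the protein-subunit vaccine 3/13 = 23.1% → the mRNA vaccine
40–64: the mRNA vaccine 33/71 = 46.5%, the protein-subunit vaccine 20/52 = 38.5% → the mRNA vaccine
Under-40: the mRNA vaccine 382/492 = 77.6%, the protein-subunit vaccine 300/442 = 67.9% → the mRNA vaccine
Overall: the mRNA vaccine 422/581 = 72.6%, the protein-subunit vaccine 323/507 = 63.7% → the mRNA vaccine
The mRNA vaccine wins overall and in every age group — no reversal.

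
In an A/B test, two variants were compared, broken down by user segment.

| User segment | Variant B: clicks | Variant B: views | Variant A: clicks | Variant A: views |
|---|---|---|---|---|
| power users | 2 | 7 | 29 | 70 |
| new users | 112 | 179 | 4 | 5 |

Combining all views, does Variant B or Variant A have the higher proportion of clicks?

Variant B

Power users: Variant B 2/7 = 28.6%, Variant A 29/70 = 41.4% → Variant A
New users: Variant B 112/179 = 62.6%, Variant A 4/5 = 80.0% → Variant A
Overall: Variant B 114/186 = 61.3%, Variant A 33/75 = 44.0% → Variant B
(Variant A wins every user group but Variant B wins overall — Variant A's views skew toward the low-rate power users group.)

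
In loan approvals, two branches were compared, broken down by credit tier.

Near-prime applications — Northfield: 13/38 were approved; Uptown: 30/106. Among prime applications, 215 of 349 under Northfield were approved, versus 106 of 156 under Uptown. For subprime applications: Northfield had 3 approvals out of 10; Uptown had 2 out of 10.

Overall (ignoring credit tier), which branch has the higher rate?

Northfield

Near-prime: Northfield 13/38 = 34.2%, Uptown 30/106 = 28.3% → Northfield
Prime: Northfield 215/349 = 61.6%, Uptown 106/156 = 67.9% → Uptown
Subprime: Northfield 3/10 = 30.0%, Uptown 2/10 = 20.0% → Northfield
Overall: Northfield 231/397 = 58.2%, Uptown 138/272 = 50.7% → Northfield
(Neither sweeps every credit group, but Northfield has the higher pooled rate.)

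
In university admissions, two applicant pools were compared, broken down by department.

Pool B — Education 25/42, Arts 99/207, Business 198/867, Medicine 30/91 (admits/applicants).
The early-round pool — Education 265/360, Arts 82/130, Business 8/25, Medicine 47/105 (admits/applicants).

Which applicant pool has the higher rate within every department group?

Education: Pool B 25/42 = 59.5%, the early-round pool 265/360 = 73.6% → the early-round pool
Arts: Pool B 99/207 = 47.8%, the early-round pool 82/130 = 63.1% → the early-round pool
Business: Pool B 198/867 = 22.8%, the early-round pool 8/25 = 32.0% → the early-round pool
Medicine: Pool B 30/91 = 33.0%, the early-round pool 47/105 = 44.8% → the early-round pool
The early-round pool has the higher rate in all 4 groups.

the early-round pool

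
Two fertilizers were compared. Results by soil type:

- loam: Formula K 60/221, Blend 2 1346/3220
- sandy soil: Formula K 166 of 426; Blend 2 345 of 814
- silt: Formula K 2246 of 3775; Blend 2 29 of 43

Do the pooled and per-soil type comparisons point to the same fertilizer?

Loam: Formula K 60/221 = 27.1%, Blend 2 1346/3220 = 41.8% → Blend 2
Sandy soil: Formula K 166/426 = 39.0%, Blend 2 345/814 = 42.4% → Blend 2
Silt: Formula K 2246/3775 = 59.5%, Blend 2 29/43 = 67.4% → Blend 2
Overall: Formula K 2472/4422 = 55.9%, Blend 2 1720/4077 = 42.2% → Formula K
Blend 2 wins each soil group but Formula K wins overall — the comparison reverses. Blend 2's plots skew toward loam, which has a lower base rate.

No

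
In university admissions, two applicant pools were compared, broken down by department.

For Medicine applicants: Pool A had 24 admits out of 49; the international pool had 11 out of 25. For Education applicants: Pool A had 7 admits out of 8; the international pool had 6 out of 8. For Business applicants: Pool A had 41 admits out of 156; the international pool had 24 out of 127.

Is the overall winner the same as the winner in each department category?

Yes

Medicine: Pool A 24/49 = 49.0%, the international pool 11/25 = 44.0% → Pool A
Education: Pool A 7/8 = 87.5%, the international pool 6/8 = 75.0% → Pool A
Business: Pool A 41/156 = 26.3%, the international pool 24/127 = 18.9% → Pool A
Overall: Pool A 72/213 = 33.8%, the international pool 41/160 = 25.6% → Pool A
Pool A wins overall and in every department group — no reversal.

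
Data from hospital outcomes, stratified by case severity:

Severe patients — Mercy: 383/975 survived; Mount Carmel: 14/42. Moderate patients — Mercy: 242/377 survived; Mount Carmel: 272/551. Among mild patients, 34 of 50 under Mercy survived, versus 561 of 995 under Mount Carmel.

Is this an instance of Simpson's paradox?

Severe: Mercy 383/975 = 39.3%, Mount Carmel 14/42 = 33.3% → Mercy
Moderate: Mercy 242/377 = 64.2%, Mount Carmel 272/551 = 49.4% → Mercy
Mild: Mercy 34/50 = 68.0%, Mount Carmel 561/995 = 56.4% → Mercy
Overall: Mercy 659/1402 = 47.0%, Mount Carmel 847/1588 = 53.3% → Mount Carmel
Mercy wins each case group but Mount Carmel wins overall — the comparison reverses. Mercy's patients skew toward severe, which has a lower base rate.

Yes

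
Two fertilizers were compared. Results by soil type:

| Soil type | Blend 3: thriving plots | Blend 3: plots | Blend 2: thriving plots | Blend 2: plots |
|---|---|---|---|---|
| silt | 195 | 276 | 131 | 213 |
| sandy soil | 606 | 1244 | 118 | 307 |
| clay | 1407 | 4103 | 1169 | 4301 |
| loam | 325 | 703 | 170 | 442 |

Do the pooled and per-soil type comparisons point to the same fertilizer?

Yes

Silt: Blend 3 195/276 = 70.7%, Blend 2 131/213 = 61.5% → Blend 3
Sandy soil: Blend 3 606/1244 = 48.7%, Blend 2 118/307 = 38.4% → Blend 3
Clay: Blend 3 1407/4103 = 34.3%, Blend 2 1169/4301 = 27.2% → Blend 3
Loam: Blend 3 325/703 = 46.2%, Blend 2 170/442 = 38.5% → Blend 3
Overall: Blend 3 2533/6326 = 40.0%, Blend 2 1588/5263 = 30.2% → Blend 3
Blend 3 wins overall and in every soil group — no reversal.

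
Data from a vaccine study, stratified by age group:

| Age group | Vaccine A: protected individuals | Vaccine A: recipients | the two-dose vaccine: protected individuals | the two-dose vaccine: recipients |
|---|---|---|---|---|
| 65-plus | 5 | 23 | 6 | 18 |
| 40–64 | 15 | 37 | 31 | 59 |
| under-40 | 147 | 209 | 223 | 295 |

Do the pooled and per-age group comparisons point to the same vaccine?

Yes

65-plus: Vaccine A 5/23 = 21.7%, the two-dose vaccine 6/18 = 33.3% → the two-dose vaccine
40–64: Vaccine A 15/37 = 40.5%, the two-dose vaccine 31/59 = 52.5% → the two-dose vaccine
Under-40: Vaccine A 147/209 = 70.3%, the two-dose vaccine 223/295 = 75.6% → the two-dose vaccine
Overall: Vaccine A 167/269 = 62.1%, the two-dose vaccine 260/372 = 69.9% → the two-dose vaccine
The two-dose vaccine wins overall and in every age group — no reversal.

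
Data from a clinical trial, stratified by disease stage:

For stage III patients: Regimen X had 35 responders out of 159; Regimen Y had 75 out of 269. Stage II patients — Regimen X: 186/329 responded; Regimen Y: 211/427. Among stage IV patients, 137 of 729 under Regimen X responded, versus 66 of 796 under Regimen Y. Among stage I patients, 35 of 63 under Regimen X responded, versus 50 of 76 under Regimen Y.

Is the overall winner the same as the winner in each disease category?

No

Stage III: Regimen X 35/159 = 22.0%, Regimen Y 75/269 = 27.9% → Regimen Y
Stage II: Regimen X 186/329 = 56.5%, Regimen Y 211/427 = 49.4% → Regimen X
Stage IV: Regimen X 137/729 = 18.8%, Regimen Y 66/796 = 8.3% → Regimen X
Stage I: Regimen X 35/63 = 55.6%, Regimen Y 50/76 = 65.8% → Regimen Y
Overall: Regimen X 393/1280 = 30.7%, Regimen Y 402/1568 = 25.6% → Regimen X
Neither sweeps: Regimen X wins 2 of 4 groups, Regimen Y wins 2. Regimen X wins overall but not every group — no Simpson reversal.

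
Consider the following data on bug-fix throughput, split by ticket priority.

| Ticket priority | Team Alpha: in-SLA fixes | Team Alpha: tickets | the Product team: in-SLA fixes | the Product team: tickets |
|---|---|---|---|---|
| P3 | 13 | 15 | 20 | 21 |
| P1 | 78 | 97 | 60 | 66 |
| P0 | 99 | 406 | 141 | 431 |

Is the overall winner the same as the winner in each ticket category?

P3: Team Alpha 13/15 = 86.7%, the Product team 20/21 = 95.2% → the Product team
P1: Team Alpha 78/97 = 80.4%, the Product team 60/66 = 90.9% → the Product team
P0: Team Alpha 99/406 = 24.4%, the Product team 141/431 = 32.7% → the Product team
Overall: Team Alpha 190/518 = 36.7%, the Product team 221/518 = 42.7% → the Product team
The Product team wins overall and in every ticket group — no reversal.

Yes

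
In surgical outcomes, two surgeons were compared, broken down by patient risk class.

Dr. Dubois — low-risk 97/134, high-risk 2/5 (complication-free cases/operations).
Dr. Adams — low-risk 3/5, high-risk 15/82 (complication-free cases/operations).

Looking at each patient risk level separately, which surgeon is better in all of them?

Low-risk: Dr. Dubois 97/134 = 72.4%, Dr. Adams 3/5 = 60.0% → Dr. Dubois
High-risk: Dr. Dubois 2/5 = 40.0%, Dr. Adams 15/82 = 18.3% → Dr. Dubois
Dr. Dubois has the higher rate in both groups.

Dr. Dubois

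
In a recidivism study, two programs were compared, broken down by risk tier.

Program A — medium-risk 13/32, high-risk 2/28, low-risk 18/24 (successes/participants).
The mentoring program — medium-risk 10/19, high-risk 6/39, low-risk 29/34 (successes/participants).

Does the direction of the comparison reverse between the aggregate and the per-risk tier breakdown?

Medium-risk: Program A 13/32 = 40.6%, the mentoring program 10/19 = 52.6% → the mentoring program
High-risk: Program A 2/28 = 7.1%, the mentoring program 6/39 = 15.4% → the mentoring program
Low-risk: Program A 18/24 = 75.0%, the mentoring program 29/34 = 85.3% → the mentoring program
Overall: Program A 33/84 = 39.3%, the mentoring program 45/92 = 48.9% → the mentoring program
The mentoring program wins overall and in every risk group — no reversal.

No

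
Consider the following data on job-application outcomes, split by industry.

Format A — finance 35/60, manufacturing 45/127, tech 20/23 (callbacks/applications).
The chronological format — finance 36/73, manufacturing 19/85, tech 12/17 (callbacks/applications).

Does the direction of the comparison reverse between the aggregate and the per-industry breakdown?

No

Finance: Format A 35/60 = 58.3%, the chronological format 36/73 = 49.3% → Format A
Manufacturing: Format A 45/127 = 35.4%, the chronological format 19/85 = 22.4% → Format A
Tech: Format A 20/23 = 87.0%, the chronological format 12/17 = 70.6% → Format A
Overall: Format A 100/210 = 47.6%, the chronological format 67/175 = 38.3% → Format A
Format A wins overall and in every industry group — no reversal.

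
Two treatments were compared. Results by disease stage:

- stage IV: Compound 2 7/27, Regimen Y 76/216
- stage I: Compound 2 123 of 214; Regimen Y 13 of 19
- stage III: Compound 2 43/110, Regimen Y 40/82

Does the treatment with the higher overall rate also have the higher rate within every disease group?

No

Stage IV: Compound 2 7/27 = 25.9%, Regimen Y 76/216 = 35.2% → Regimen Y
Stage I: Compound 2 123/214 = 57.5%, Regimen Y 13/19 = 68.4% → Regimen Y
Stage III: Compound 2 43/110 = 39.1%, Regimen Y 40/82 = 48.8% → Regimen Y
Overall: Compound 2 173/351 = 49.3%, Regimen Y 129/317 = 40.7% → Compound 2
Regimen Y wins each disease group but Compound 2 wins overall — the comparison reverses. Regimen Y's patients skew toward stage IV, which has a lower base rate.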